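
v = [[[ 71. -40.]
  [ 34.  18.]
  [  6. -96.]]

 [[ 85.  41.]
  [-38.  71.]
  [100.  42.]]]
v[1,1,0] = -38.0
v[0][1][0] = 34.0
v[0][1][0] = 34.0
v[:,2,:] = [[6.0, -96.0], [100.0, 42.0]]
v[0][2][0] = 6.0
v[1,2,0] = 100.0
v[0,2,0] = 6.0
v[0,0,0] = 71.0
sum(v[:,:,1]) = 36.0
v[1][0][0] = 85.0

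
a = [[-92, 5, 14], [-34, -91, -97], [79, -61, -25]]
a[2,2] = -25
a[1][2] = -97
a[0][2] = 14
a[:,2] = [14, -97, -25]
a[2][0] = 79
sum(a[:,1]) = -147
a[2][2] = -25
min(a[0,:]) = -92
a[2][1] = -61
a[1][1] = -91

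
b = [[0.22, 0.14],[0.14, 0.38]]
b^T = [[0.22,0.14], [0.14,0.38]]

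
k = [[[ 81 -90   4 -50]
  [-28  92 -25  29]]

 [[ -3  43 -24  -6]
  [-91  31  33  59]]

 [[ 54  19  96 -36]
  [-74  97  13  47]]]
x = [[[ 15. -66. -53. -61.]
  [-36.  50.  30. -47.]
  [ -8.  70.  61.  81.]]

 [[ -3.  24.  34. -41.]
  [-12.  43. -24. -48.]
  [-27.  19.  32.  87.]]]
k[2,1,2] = 13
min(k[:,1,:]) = -91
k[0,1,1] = 92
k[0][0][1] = -90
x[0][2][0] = -8.0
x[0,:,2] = [-53.0, 30.0, 61.0]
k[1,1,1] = 31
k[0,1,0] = -28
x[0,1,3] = -47.0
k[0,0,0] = 81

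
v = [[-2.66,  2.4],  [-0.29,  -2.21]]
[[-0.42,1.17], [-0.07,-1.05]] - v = [[2.24, -1.23], [0.22, 1.16]]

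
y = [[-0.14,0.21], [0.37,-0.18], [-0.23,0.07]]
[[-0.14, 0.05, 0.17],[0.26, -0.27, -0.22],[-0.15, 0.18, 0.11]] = y@[[0.55, -0.91, -0.31], [-0.3, -0.37, 0.59]]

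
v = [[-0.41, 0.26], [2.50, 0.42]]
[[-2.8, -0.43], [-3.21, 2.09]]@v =[[0.07, -0.91], [6.54, 0.04]]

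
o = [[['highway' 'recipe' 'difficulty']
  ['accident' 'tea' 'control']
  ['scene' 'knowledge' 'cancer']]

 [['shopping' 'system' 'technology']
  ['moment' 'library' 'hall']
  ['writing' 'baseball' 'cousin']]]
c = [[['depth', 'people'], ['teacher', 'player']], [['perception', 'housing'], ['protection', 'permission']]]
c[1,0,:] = ['perception', 'housing']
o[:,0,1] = ['recipe', 'system']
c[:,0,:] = [['depth', 'people'], ['perception', 'housing']]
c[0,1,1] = 'player'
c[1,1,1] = 'permission'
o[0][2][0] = 'scene'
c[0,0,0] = 'depth'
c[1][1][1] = 'permission'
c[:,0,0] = ['depth', 'perception']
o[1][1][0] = 'moment'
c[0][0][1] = 'people'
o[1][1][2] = 'hall'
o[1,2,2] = 'cousin'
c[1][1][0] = 'protection'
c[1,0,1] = 'housing'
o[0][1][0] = 'accident'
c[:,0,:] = [['depth', 'people'], ['perception', 'housing']]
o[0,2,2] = 'cancer'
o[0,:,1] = ['recipe', 'tea', 'knowledge']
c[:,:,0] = [['depth', 'teacher'], ['perception', 'protection']]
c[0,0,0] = 'depth'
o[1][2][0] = 'writing'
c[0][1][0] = 'teacher'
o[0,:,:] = [['highway', 'recipe', 'difficulty'], ['accident', 'tea', 'control'], ['scene', 'knowledge', 'cancer']]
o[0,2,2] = 'cancer'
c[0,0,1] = 'people'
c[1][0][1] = 'housing'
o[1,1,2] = 'hall'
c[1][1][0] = 'protection'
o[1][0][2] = 'technology'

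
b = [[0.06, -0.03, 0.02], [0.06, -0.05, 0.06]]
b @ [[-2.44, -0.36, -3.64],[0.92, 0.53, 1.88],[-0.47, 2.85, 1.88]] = [[-0.18, 0.02, -0.24], [-0.22, 0.12, -0.20]]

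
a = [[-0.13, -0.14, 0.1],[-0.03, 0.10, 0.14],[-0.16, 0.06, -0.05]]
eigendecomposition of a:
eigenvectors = [[-0.70+0.00j, (-0.7-0j), 0.26+0.00j], [-0.14+0.28j, (-0.14-0.28j), (-0.87+0j)], [(-0.21-0.61j), (-0.21+0.61j), -0.42+0.00j]]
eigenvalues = [(-0.13+0.14j), (-0.13-0.14j), (0.18+0j)]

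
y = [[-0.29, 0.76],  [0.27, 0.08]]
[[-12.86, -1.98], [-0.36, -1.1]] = y@[[3.32, -2.97], [-15.66, -3.74]]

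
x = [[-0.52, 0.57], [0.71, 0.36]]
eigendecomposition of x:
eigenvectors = [[-0.86,-0.43],[0.50,-0.91]]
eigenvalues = [-0.85, 0.69]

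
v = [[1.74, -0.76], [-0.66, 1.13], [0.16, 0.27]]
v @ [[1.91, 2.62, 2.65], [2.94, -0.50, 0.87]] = [[1.09, 4.94, 3.95], [2.06, -2.29, -0.77], [1.1, 0.28, 0.66]]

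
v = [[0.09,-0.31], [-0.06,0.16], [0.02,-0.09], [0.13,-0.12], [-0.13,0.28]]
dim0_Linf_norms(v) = [0.13, 0.31]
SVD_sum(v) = [[0.13,-0.3], [-0.07,0.16], [0.04,-0.08], [0.06,-0.15], [-0.12,0.28]] + [[-0.04, -0.01], [0.01, 0.00], [-0.02, -0.01], [0.07, 0.03], [-0.01, -0.00]]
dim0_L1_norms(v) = [0.43, 0.96]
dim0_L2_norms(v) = [0.21, 0.47]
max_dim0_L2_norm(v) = 0.47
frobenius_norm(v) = 0.52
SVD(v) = [[-0.63, 0.45], [0.33, -0.08], [-0.18, 0.20], [-0.32, -0.86], [0.6, 0.12]] @ diag([0.5111740004263856, 0.08485953858044216]) @ [[-0.39,0.92], [-0.92,-0.39]]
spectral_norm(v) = 0.51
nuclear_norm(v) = 0.60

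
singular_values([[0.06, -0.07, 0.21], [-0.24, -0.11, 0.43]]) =[0.53, 0.15]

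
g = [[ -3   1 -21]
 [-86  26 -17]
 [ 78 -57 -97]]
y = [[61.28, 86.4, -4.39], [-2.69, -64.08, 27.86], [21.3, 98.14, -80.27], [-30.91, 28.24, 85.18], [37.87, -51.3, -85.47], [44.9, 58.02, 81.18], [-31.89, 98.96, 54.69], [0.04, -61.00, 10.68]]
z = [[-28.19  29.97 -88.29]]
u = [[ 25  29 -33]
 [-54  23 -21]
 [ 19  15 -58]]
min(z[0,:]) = -88.29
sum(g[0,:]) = -23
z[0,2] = -88.29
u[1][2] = -21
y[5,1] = 58.02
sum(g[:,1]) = -30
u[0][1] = 29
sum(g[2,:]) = -76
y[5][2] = 81.18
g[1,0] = -86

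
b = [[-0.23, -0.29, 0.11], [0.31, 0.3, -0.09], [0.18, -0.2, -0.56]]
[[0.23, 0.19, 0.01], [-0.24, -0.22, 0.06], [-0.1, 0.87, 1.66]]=b @ [[-0.15, 0.09, 1.64], [-0.55, -1.15, -2.0], [0.33, -1.12, -1.73]]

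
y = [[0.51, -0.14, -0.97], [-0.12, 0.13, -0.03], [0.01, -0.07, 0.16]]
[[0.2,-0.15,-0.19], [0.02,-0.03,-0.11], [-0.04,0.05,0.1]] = y@[[-0.15, 0.16, 0.35], [-0.07, -0.06, -0.4], [-0.28, 0.25, 0.44]]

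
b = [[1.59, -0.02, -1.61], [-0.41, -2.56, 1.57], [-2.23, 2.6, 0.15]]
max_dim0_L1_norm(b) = 5.18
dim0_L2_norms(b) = [2.77, 3.65, 2.25]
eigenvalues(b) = [3.23, -0.32, -3.73]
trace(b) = -0.82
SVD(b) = [[-0.12,0.71,0.7], [-0.58,-0.62,0.53], [0.81,-0.34,0.48]] @ diag([4.031047518357745, 3.117395481297606, 0.3083850157305601]) @ [[-0.43, 0.89, -0.15],[0.69, 0.22, -0.69],[-0.58, -0.40, -0.71]]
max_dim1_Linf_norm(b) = 2.6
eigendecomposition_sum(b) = [[1.80, -0.55, -1.22],[-0.62, 0.19, 0.42],[-1.83, 0.56, 1.24]] + [[-0.14, -0.11, -0.10], [-0.09, -0.07, -0.06], [-0.16, -0.13, -0.11]] + [[-0.07, 0.65, -0.29], [0.3, -2.68, 1.21], [-0.24, 2.17, -0.98]]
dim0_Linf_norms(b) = [2.23, 2.6, 1.61]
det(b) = 3.88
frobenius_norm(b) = 5.11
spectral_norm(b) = 4.03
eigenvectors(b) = [[-0.68, 0.60, 0.18], [0.24, 0.38, -0.76], [0.69, 0.7, 0.62]]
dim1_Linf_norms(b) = [1.61, 2.56, 2.6]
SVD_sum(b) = [[0.2,-0.42,0.07], [1.01,-2.07,0.35], [-1.41,2.89,-0.48]] + [[1.51, 0.48, -1.53], [-1.33, -0.42, 1.34], [-0.73, -0.23, 0.74]] + [[-0.13, -0.09, -0.15],[-0.1, -0.07, -0.12],[-0.09, -0.06, -0.10]]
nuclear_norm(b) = 7.46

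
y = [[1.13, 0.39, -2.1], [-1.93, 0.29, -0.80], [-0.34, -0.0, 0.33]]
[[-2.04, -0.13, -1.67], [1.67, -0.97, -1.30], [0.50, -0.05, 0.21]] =y @ [[-1.02, 0.38, 0.27], [0.25, -0.15, -0.21], [0.47, 0.24, 0.90]]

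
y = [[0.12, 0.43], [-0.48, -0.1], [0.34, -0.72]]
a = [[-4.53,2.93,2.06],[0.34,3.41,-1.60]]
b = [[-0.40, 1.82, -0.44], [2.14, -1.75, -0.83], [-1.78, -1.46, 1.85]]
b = y @ a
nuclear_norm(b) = 6.43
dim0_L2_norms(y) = [0.6, 0.84]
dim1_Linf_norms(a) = [4.53, 3.41]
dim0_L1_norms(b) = [4.32, 5.03, 3.12]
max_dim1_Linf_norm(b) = 2.14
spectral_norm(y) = 0.87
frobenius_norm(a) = 6.90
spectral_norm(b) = 3.37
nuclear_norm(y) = 1.43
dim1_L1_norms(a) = [9.52, 5.35]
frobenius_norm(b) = 4.55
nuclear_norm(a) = 9.49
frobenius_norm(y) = 1.04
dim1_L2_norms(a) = [5.77, 3.78]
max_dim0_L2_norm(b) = 2.92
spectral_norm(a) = 5.89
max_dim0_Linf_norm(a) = 4.53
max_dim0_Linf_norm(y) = 0.72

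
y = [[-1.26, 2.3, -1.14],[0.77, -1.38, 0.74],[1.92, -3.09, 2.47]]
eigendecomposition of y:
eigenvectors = [[-0.25, 0.68, -0.9], [0.19, -0.39, -0.38], [0.95, -0.63, 0.22]]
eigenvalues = [1.36, -1.53, 0.0]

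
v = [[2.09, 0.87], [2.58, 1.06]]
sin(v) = [[-0.01, -0.00], [-0.01, -0.01]]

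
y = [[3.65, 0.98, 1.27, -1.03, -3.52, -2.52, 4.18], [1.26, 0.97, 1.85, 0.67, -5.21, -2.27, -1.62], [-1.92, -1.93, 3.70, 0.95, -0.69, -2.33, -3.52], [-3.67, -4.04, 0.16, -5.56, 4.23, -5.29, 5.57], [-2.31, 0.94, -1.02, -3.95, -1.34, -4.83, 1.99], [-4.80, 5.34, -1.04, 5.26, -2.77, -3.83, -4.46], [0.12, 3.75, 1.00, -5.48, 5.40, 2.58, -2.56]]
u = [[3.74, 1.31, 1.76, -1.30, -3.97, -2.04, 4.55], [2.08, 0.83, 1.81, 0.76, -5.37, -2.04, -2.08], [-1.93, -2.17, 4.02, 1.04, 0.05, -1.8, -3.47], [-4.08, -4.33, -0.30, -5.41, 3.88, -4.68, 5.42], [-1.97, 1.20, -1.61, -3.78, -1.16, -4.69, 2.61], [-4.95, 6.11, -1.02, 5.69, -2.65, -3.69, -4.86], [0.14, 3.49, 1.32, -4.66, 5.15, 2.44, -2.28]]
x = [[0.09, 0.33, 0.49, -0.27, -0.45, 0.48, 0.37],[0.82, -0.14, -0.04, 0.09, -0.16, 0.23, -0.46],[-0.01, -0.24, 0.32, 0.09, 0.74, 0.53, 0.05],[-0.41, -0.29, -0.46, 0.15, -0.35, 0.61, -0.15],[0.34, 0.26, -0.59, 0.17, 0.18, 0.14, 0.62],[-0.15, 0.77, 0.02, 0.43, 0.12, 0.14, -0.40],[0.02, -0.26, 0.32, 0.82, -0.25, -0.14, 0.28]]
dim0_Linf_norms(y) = [4.8, 5.34, 3.7, 5.56, 5.4, 5.29, 5.57]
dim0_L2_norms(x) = [0.99, 1.0, 1.0, 1.0, 1.0, 1.0, 1.0]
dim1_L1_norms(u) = [18.67, 14.97, 14.48, 28.1, 17.02, 28.97, 19.48]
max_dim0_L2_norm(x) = 1.0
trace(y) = -4.97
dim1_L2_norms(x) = [1.0, 1.0, 1.0, 1.0, 1.0, 1.0, 1.0]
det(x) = 0.99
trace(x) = 1.02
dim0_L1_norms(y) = [17.73, 17.95, 10.04, 22.9, 23.16, 23.65, 23.9]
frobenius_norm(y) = 23.12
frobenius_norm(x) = 2.64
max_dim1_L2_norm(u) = 11.81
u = y + x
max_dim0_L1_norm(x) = 2.33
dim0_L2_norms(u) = [8.19, 8.76, 5.29, 10.05, 9.72, 8.66, 10.1]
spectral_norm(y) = 14.54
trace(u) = -3.95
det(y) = -468.83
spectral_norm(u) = 14.84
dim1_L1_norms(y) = [17.15, 13.85, 15.04, 28.52, 16.38, 27.5, 20.89]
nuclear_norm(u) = 52.30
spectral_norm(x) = 1.01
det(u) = -21028.22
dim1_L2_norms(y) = [7.29, 6.43, 6.35, 11.73, 7.21, 11.07, 9.35]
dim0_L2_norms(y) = [7.78, 8.09, 4.68, 10.33, 9.83, 9.46, 9.69]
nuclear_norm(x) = 6.99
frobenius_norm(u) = 23.34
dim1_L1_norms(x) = [2.48, 1.94, 1.98, 2.42, 2.3, 2.03, 2.09]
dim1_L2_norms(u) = [7.82, 6.8, 6.4, 11.45, 7.24, 11.81, 8.56]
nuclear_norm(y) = 51.46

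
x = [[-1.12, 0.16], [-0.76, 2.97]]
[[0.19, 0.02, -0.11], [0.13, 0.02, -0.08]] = x @ [[-0.17, -0.02, 0.10], [-0.00, -0.0, 0.0]]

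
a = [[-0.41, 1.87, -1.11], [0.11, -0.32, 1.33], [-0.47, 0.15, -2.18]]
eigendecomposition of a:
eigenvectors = [[0.64+0.00j, 0.93+0.00j, 0.93-0.00j], [-0.40+0.00j, 0.05+0.30j, 0.05-0.30j], [(0.66+0j), (-0.19+0.07j), -0.19-0.07j]]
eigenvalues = [(-2.72+0j), (-0.09+0.53j), (-0.09-0.53j)]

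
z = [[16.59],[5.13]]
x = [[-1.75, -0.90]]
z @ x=[[-29.03, -14.93], [-8.98, -4.62]]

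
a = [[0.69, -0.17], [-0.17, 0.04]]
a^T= [[0.69, -0.17], [-0.17, 0.04]]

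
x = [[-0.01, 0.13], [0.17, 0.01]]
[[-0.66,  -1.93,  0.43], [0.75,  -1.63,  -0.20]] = x@[[4.7, -8.65, -1.35],[-4.7, -15.5, 3.21]]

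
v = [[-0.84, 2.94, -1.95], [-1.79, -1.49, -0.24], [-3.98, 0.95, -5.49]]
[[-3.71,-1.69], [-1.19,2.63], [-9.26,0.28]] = v @ [[0.81, -1.22], [-0.34, -0.42], [1.04, 0.76]]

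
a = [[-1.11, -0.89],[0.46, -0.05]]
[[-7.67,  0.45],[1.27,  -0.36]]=a@[[3.26, -0.73], [4.55, 0.4]]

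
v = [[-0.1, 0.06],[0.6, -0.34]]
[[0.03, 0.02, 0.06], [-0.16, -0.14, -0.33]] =v@ [[-0.20, -0.2, -0.41], [0.11, 0.07, 0.24]]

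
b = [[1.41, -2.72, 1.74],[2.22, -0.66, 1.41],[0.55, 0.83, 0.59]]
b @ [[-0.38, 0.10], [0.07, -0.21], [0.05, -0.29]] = [[-0.64,0.21], [-0.82,-0.05], [-0.12,-0.29]]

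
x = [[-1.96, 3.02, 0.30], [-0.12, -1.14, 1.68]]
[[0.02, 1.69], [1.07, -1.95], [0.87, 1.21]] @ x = [[-0.24, -1.87, 2.85],[-1.86, 5.45, -2.95],[-1.85, 1.25, 2.29]]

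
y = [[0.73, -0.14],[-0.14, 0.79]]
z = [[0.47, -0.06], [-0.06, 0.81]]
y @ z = [[0.35, -0.16],[-0.11, 0.65]]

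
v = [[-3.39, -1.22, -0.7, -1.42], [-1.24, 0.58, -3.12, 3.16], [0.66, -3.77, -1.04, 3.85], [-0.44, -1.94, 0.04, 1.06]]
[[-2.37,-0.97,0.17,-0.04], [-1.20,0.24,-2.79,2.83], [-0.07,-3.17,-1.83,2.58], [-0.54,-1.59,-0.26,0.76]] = v @ [[0.77, 0.02, -0.07, -0.15], [0.02, 0.79, 0.01, -0.05], [-0.07, 0.01, 0.64, -0.28], [-0.15, -0.05, -0.28, 0.57]]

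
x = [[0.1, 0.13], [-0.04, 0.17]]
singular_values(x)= [0.22, 0.1]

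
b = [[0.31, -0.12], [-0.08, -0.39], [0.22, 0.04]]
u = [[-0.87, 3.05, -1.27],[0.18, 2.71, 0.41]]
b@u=[[-0.29, 0.62, -0.44],[-0.0, -1.30, -0.06],[-0.18, 0.78, -0.26]]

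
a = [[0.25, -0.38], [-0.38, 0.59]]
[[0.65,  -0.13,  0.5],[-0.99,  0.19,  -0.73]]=a@[[2.97, -1.83, 5.3], [0.24, -0.85, 2.17]]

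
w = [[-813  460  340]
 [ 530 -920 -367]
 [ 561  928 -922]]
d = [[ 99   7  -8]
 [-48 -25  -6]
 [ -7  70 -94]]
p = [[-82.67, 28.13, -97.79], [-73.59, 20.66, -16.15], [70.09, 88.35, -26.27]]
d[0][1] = 7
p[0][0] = -82.67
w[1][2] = -367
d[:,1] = [7, -25, 70]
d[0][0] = 99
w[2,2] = -922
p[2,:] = [70.09, 88.35, -26.27]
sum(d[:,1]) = 52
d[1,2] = -6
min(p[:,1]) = 20.66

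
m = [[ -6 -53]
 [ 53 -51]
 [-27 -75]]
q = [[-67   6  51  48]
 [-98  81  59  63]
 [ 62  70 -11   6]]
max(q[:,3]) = 63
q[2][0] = 62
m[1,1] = -51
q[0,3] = 48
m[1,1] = -51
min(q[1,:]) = -98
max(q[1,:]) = 81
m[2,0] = -27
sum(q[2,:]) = 127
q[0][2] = 51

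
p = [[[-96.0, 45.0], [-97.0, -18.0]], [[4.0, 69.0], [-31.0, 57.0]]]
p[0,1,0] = -97.0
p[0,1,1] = -18.0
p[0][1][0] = -97.0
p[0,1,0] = -97.0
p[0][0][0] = -96.0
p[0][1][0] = -97.0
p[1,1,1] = 57.0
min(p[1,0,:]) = 4.0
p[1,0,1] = 69.0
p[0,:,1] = [45.0, -18.0]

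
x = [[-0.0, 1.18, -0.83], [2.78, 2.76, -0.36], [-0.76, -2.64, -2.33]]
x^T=[[-0.00, 2.78, -0.76], [1.18, 2.76, -2.64], [-0.83, -0.36, -2.33]]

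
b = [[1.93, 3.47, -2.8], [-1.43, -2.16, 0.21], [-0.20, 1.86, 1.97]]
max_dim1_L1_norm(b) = 8.2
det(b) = 9.32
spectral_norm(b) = 5.39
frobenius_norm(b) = 6.14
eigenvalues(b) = [(-0.62+1.65j), (-0.62-1.65j), (2.99+0j)]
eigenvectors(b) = [[-0.81+0.00j, -0.81-0.00j, -0.77+0.00j], [0.33-0.35j, 0.33+0.35j, (0.24+0j)], [(-0.33+0.04j), (-0.33-0.04j), (0.59+0j)]]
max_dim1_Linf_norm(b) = 3.47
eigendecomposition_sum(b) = [[(0.51+0.84j), 1.89+0.82j, -0.10+0.78j], [-0.57-0.13j, (-1.13+0.49j), (-0.3-0.36j)], [(0.25+0.31j), 0.81+0.23j, (-0+0.32j)]] + [[0.51-0.84j,  1.89-0.82j,  -0.10-0.78j], [-0.57+0.13j,  -1.13-0.49j,  -0.30+0.36j], [(0.25-0.31j),  (0.81-0.23j),  (-0-0.32j)]] + [[(0.92+0j), (-0.32-0j), (-2.59-0j)],[-0.28-0.00j, 0.10+0.00j, 0.80+0.00j],[-0.70-0.00j, 0.24+0.00j, 1.97+0.00j]]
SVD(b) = [[0.89, 0.24, 0.39],[-0.45, 0.29, 0.85],[0.09, -0.92, 0.37]] @ diag([5.393534295787613, 2.879323159352399, 0.6001549334794567]) @ [[0.43, 0.78, -0.45],[0.08, -0.53, -0.85],[-0.9, 0.33, -0.29]]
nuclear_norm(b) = 8.87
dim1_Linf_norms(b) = [3.47, 2.16, 1.97]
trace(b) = 1.74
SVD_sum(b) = [[2.08, 3.76, -2.14], [-1.04, -1.88, 1.07], [0.21, 0.38, -0.22]] + [[0.06, -0.37, -0.59], [0.07, -0.45, -0.72], [-0.21, 1.40, 2.25]] + [[-0.21, 0.08, -0.07],[-0.46, 0.17, -0.15],[-0.2, 0.07, -0.06]]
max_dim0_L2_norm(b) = 4.49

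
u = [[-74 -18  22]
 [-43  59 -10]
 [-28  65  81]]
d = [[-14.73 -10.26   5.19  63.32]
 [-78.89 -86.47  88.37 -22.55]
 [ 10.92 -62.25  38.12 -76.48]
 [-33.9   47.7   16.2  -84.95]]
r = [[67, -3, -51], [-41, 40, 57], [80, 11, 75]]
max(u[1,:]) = 59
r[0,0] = 67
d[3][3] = -84.95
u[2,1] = 65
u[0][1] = -18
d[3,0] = -33.9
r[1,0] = -41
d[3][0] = -33.9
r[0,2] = -51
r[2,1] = 11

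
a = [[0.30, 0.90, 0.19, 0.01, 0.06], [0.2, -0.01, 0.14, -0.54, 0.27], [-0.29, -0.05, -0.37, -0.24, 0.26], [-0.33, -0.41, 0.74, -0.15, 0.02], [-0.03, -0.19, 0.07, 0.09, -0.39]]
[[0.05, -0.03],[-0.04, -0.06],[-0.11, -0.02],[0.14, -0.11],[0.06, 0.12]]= a@[[-0.04,-0.0], [0.03,0.03], [0.20,-0.15], [0.05,-0.13], [-0.12,-0.39]]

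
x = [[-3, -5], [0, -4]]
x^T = [[-3, 0], [-5, -4]]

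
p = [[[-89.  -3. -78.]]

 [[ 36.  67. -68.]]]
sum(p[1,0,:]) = 35.0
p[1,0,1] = 67.0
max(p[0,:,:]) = -3.0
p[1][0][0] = 36.0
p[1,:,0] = [36.0]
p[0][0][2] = -78.0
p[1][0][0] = 36.0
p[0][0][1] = -3.0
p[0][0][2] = -78.0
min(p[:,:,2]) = -78.0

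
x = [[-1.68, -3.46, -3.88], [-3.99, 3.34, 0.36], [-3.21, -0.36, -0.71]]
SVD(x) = [[-0.79, 0.49, 0.36], [0.61, 0.66, 0.44], [-0.02, 0.57, -0.82]] @ diag([5.90916485172696, 5.682960009064566, 0.8816100557999155]) @ [[-0.18, 0.81, 0.56],[-0.93, 0.05, -0.37],[0.33, 0.58, -0.74]]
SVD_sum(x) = [[0.82,-3.79,-2.62], [-0.63,2.92,2.02], [0.02,-0.10,-0.07]] + [[-2.6, 0.14, -1.02],[-3.48, 0.19, -1.37],[-3.0, 0.17, -1.18]] + [[0.10, 0.19, -0.24], [0.13, 0.23, -0.29], [-0.24, -0.42, 0.54]]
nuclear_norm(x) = 12.47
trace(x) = 0.95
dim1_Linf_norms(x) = [3.88, 3.99, 3.21]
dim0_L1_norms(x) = [8.88, 7.16, 4.95]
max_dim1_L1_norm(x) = 9.02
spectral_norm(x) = 5.91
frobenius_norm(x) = 8.25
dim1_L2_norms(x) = [5.46, 5.22, 3.31]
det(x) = -29.61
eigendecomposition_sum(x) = [[-3.42,  -1.41,  -2.55], [-1.42,  -0.58,  -1.06], [-2.30,  -0.95,  -1.71]] + [[1.64, -2.17, -1.1], [-2.78, 3.69, 1.87], [-0.66, 0.87, 0.44]] + [[0.11, 0.12, -0.23], [0.21, 0.23, -0.46], [-0.26, -0.28, 0.56]]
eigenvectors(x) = [[0.79,0.5,-0.30], [0.33,-0.85,-0.6], [0.53,-0.2,0.74]]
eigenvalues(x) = [-5.72, 5.77, 0.9]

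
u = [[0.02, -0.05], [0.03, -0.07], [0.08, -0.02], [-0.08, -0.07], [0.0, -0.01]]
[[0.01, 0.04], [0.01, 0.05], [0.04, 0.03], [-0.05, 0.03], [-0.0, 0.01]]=u @ [[0.56, 0.22], [0.08, -0.64]]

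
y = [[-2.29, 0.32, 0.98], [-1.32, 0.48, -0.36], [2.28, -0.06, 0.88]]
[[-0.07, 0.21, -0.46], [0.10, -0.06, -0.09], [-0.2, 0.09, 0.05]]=y @ [[-0.03, -0.03, 0.10], [0.02, -0.08, -0.08], [-0.15, 0.17, -0.21]]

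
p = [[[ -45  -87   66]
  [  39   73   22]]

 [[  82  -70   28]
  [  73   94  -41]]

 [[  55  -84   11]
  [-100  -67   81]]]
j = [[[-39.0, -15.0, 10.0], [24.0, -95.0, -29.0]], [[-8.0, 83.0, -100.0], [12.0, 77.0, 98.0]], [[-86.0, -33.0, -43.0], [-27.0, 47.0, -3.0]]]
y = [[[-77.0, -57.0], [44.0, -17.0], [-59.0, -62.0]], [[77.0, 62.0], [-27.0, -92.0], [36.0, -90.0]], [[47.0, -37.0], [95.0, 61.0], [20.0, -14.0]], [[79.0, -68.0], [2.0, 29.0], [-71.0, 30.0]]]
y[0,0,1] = -57.0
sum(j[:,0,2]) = -133.0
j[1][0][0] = -8.0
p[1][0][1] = -70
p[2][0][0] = 55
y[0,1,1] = -17.0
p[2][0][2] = 11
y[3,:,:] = [[79.0, -68.0], [2.0, 29.0], [-71.0, 30.0]]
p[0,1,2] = 22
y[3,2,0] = -71.0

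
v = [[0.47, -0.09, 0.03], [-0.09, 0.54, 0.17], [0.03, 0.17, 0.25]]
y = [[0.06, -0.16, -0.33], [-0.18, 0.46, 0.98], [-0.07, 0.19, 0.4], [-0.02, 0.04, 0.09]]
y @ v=[[0.03, -0.15, -0.11], [-0.10, 0.43, 0.32], [-0.04, 0.18, 0.13], [-0.01, 0.04, 0.03]]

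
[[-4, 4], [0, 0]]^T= [[-4, 0], [4, 0]]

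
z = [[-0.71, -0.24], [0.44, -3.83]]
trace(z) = -4.54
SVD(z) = [[0.04, 1.00], [1.0, -0.04]] @ diag([3.8585231706411003, 0.7321194858940391]) @ [[0.11, -0.99],  [-0.99, -0.11]]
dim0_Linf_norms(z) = [0.71, 3.83]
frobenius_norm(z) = 3.93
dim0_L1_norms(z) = [1.15, 4.07]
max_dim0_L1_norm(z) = 4.07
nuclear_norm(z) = 4.59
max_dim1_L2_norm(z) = 3.86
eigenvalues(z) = [-0.74, -3.8]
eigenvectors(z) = [[0.99, 0.08], [0.14, 1.0]]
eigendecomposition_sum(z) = [[-0.75, 0.06], [-0.11, 0.01]] + [[0.04, -0.3], [0.55, -3.84]]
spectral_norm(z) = 3.86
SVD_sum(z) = [[0.02, -0.16], [0.41, -3.83]] + [[-0.73,  -0.08], [0.03,  0.00]]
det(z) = 2.82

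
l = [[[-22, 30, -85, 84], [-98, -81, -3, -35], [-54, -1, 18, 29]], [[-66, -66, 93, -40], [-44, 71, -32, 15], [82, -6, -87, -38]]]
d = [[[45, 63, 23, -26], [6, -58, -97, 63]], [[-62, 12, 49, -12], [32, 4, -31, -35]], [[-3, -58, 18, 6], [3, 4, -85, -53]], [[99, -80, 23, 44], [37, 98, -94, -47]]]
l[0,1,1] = -81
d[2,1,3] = -53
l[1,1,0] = -44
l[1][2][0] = 82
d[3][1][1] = 98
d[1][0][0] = -62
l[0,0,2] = -85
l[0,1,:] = [-98, -81, -3, -35]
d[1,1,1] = 4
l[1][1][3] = 15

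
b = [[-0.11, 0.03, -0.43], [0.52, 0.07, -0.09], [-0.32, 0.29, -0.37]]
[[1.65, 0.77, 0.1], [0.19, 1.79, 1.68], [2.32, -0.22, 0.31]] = b@[[-0.62, 3.09, 2.68], [2.88, -0.72, 3.11], [-3.47, -2.64, -0.71]]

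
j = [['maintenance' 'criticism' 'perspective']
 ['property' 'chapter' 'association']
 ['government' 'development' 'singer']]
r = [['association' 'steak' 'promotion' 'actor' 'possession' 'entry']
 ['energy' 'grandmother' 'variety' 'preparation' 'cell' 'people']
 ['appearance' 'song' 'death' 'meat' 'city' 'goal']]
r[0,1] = 'steak'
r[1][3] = 'preparation'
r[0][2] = 'promotion'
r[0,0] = 'association'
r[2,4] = 'city'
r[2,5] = 'goal'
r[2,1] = 'song'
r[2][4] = 'city'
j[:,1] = ['criticism', 'chapter', 'development']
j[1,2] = 'association'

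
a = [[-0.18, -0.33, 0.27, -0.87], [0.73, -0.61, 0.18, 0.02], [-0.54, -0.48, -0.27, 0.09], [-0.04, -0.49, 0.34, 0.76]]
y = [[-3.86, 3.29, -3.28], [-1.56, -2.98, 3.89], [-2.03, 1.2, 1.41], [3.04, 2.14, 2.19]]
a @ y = [[-1.98, -1.15, -2.22], [-2.17, 4.48, -4.47], [3.65, -0.48, -0.28], [2.54, 3.36, 0.37]]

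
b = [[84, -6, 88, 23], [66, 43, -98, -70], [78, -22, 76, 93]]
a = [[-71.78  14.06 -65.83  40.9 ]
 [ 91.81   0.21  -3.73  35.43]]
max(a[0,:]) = 40.9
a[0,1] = 14.06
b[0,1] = -6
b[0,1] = -6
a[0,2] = -65.83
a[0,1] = 14.06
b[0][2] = 88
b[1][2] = -98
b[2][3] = 93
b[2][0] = 78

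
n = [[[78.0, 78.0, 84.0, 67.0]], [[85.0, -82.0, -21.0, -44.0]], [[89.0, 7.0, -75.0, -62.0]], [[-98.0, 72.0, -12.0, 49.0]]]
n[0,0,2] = 84.0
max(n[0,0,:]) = 84.0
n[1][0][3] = -44.0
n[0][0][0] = 78.0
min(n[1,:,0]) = 85.0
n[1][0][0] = 85.0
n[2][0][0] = 89.0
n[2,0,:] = [89.0, 7.0, -75.0, -62.0]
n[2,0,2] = -75.0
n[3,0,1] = 72.0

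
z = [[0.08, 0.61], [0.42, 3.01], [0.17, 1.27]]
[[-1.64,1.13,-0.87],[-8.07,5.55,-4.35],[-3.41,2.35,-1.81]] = z @ [[-0.01, -1.55, -3.04], [-2.68, 2.06, -1.02]]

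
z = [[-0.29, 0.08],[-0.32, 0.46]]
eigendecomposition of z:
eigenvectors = [[-0.91, -0.11], [-0.41, -0.99]]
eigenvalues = [-0.25, 0.42]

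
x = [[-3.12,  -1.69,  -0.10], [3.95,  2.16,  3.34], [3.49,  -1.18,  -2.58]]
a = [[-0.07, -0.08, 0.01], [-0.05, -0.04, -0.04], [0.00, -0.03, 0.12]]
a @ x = [[-0.06, -0.07, -0.29], [-0.14, 0.05, -0.03], [0.30, -0.21, -0.41]]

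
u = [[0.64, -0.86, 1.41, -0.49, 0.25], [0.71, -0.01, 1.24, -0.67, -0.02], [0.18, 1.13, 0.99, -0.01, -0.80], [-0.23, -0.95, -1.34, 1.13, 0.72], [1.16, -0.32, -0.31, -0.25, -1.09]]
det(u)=-1.499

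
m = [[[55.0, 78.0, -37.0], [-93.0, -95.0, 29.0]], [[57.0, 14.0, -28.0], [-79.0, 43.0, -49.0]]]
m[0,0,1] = 78.0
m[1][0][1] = 14.0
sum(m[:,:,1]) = 40.0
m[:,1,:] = [[-93.0, -95.0, 29.0], [-79.0, 43.0, -49.0]]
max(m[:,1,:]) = 43.0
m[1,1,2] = -49.0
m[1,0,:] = [57.0, 14.0, -28.0]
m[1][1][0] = -79.0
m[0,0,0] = 55.0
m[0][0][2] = -37.0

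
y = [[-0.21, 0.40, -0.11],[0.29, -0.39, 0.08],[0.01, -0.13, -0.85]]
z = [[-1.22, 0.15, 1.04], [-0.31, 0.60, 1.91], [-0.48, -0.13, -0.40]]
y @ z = [[0.18, 0.22, 0.59],[-0.27, -0.20, -0.48],[0.44, 0.03, 0.1]]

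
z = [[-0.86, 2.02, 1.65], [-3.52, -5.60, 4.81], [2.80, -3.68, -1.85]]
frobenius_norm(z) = 9.96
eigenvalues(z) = [(0.83+0j), (-4.57+4.87j), (-4.57-4.87j)]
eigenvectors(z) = [[-0.75+0.00j, (0.06+0.32j), (0.06-0.32j)],[(-0.09+0j), -0.77+0.00j, (-0.77-0j)],[(-0.66+0j), -0.12-0.54j, (-0.12+0.54j)]]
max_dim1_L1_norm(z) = 13.93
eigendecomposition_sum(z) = [[(0.55-0j), -0.01-0.00j, 0.32+0.00j],[(0.06-0j), -0.00-0.00j, 0.04+0.00j],[(0.49-0j), (-0.01-0j), (0.28+0j)]] + [[-0.71+0.89j,(1.02+1.01j),(0.66-1.14j)], [(-1.79-2.03j),-2.80+1.96j,2.39+2.04j], [1.16-1.60j,(-1.84-1.67j),(-1.07+2.02j)]] + [[(-0.71-0.89j),(1.02-1.01j),(0.66+1.14j)], [(-1.79+2.03j),(-2.8-1.96j),(2.39-2.04j)], [(1.16+1.6j),(-1.84+1.67j),(-1.07-2.02j)]]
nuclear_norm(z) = 14.61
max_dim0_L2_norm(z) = 7.0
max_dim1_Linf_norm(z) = 5.6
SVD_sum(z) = [[0.06, 0.1, -0.08], [-3.36, -5.8, 4.68], [-0.16, -0.28, 0.23]] + [[-1.44, 1.84, 1.25], [-0.16, 0.2, 0.13], [2.69, -3.44, -2.33]] + [[0.52, 0.08, 0.48], [-0.01, -0.00, -0.00], [0.28, 0.04, 0.26]]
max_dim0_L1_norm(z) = 11.3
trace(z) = -8.31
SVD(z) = [[0.02, 0.47, 0.88], [-1.0, 0.05, -0.01], [-0.05, -0.88, 0.47]] @ diag([8.184316360625836, 5.621236726749002, 0.8078139458070965]) @ [[0.41, 0.71, -0.57], [-0.54, 0.7, 0.47], [0.73, 0.12, 0.67]]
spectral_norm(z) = 8.18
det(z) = 37.16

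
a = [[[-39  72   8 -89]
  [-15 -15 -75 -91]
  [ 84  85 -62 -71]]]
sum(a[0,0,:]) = -48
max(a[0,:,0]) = 84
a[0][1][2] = -75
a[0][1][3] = -91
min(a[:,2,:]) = -71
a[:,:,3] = [[-89, -91, -71]]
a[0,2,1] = 85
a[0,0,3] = -89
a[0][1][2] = -75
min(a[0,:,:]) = -91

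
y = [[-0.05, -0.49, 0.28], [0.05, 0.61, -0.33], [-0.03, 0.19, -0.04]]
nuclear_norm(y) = 0.99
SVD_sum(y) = [[-0.04,-0.5,0.27], [0.05,0.61,-0.33], [0.01,0.16,-0.09]] + [[-0.01, 0.01, 0.01], [0.00, -0.0, -0.0], [-0.04, 0.03, 0.05]] + [[0.00, 0.0, 0.00], [0.0, 0.0, 0.0], [-0.0, -0.00, -0.0]]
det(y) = 0.00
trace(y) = 0.52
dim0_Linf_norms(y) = [0.05, 0.61, 0.33]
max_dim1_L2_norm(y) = 0.7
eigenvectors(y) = [[0.57, 0.78, 0.29], [-0.74, 0.25, -0.54], [-0.35, 0.57, -0.79]]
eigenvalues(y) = [0.42, 0.0, 0.1]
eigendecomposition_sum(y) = [[-0.08, -0.54, 0.34], [0.1, 0.70, -0.44], [0.05, 0.33, -0.21]] + [[0.00, 0.00, -0.00], [0.0, 0.00, -0.00], [0.00, 0.00, -0.0]] + [[0.03,  0.05,  -0.06], [-0.05,  -0.09,  0.11], [-0.08,  -0.14,  0.17]]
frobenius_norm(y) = 0.92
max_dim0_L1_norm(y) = 1.29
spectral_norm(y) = 0.92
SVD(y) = [[-0.62, -0.26, -0.74],[0.76, 0.04, -0.65],[0.20, -0.96, 0.17]] @ diag([0.9153870930932818, 0.07187583894853711, 0.0005775583740760199]) @ [[0.07,0.88,-0.47],[0.61,-0.41,-0.67],[-0.79,-0.24,-0.57]]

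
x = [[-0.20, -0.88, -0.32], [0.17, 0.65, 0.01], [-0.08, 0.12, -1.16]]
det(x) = -0.045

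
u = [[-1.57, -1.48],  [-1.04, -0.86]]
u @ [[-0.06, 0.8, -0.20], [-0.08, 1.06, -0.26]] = [[0.21, -2.82, 0.70], [0.13, -1.74, 0.43]]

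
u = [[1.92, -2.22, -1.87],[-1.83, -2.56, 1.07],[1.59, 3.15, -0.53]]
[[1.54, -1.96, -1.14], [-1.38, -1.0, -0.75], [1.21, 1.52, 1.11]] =u@[[0.89, -0.04, 0.14], [-0.04, 0.56, 0.34], [0.14, 0.34, 0.35]]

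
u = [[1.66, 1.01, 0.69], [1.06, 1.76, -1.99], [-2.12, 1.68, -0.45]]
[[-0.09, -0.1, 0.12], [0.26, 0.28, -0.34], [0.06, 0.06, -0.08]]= u @ [[0.0, 0.00, -0.0],[-0.00, -0.00, 0.00],[-0.13, -0.14, 0.17]]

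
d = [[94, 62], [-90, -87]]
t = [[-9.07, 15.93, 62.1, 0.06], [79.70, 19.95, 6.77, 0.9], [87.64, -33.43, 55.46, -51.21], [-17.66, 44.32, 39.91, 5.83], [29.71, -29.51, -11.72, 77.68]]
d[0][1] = 62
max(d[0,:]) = 94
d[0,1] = 62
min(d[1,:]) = -90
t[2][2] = 55.46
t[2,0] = 87.64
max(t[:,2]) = 62.1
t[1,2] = 6.77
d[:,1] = [62, -87]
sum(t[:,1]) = 17.259999999999994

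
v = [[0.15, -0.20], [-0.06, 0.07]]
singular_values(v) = [0.27, 0.01]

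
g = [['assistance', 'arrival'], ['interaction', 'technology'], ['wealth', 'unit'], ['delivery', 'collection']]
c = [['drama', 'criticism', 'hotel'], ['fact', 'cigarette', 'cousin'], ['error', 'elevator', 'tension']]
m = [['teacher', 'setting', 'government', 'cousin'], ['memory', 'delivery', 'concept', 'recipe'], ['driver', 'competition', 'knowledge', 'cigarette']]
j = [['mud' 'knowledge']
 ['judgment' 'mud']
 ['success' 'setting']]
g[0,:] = ['assistance', 'arrival']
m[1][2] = 'concept'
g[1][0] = 'interaction'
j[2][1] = 'setting'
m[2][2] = 'knowledge'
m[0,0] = 'teacher'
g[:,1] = ['arrival', 'technology', 'unit', 'collection']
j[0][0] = 'mud'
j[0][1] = 'knowledge'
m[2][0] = 'driver'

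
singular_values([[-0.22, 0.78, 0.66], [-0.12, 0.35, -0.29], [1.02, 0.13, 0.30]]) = [1.1, 1.04, 0.42]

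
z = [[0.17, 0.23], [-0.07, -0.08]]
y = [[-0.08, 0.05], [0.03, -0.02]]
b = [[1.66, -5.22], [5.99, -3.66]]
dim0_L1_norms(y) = [0.11, 0.07]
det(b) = 25.19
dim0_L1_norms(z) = [0.24, 0.31]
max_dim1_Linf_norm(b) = 5.99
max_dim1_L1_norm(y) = 0.13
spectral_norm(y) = 0.10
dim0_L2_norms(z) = [0.18, 0.24]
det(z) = 0.00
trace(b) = -2.00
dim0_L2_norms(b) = [6.22, 6.38]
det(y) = 0.00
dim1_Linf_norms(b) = [5.22, 5.99]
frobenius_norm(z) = 0.31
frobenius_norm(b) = 8.90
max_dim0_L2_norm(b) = 6.38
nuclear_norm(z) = 0.31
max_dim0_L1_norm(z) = 0.31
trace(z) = 0.09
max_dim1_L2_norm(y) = 0.09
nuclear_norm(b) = 11.39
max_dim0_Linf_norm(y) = 0.08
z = y @ b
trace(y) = -0.10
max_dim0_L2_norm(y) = 0.09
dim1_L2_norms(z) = [0.29, 0.11]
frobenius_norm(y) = 0.10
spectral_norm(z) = 0.31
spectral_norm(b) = 8.38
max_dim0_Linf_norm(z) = 0.23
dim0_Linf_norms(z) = [0.17, 0.23]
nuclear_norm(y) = 0.10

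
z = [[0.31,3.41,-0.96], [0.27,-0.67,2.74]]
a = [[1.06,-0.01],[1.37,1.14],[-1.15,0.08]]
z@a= [[6.1, 3.81],[-3.78, -0.55]]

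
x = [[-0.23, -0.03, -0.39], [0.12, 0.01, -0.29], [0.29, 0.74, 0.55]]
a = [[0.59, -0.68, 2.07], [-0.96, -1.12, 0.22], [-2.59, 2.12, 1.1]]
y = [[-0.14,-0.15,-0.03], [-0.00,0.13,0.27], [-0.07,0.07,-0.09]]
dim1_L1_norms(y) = [0.32, 0.4, 0.23]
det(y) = 0.01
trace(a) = 0.57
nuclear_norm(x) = 1.61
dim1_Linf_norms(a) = [2.07, 1.12, 2.59]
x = a @ y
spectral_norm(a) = 3.53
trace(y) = -0.10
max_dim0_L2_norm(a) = 2.82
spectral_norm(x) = 1.03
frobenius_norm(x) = 1.11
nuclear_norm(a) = 7.25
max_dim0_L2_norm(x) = 0.74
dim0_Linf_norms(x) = [0.29, 0.74, 0.55]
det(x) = -0.08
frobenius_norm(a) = 4.44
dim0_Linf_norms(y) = [0.14, 0.15, 0.27]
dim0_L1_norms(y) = [0.21, 0.35, 0.39]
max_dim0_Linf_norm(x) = 0.74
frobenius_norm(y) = 0.39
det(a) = -11.55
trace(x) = 0.33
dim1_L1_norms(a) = [3.34, 2.3, 5.81]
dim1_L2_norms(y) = [0.21, 0.3, 0.13]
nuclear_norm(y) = 0.62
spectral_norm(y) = 0.32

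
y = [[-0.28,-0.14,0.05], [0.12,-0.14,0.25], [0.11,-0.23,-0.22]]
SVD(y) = [[-0.38, 0.78, 0.5], [-0.32, -0.62, 0.72], [0.87, 0.12, 0.48]] @ diag([0.3480037621970214, 0.31659462205806105, 0.29843127647857626]) @ [[0.47, -0.29, -0.83], [-0.88, -0.16, -0.45], [-0.00, -0.94, 0.33]]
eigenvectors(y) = [[-0.84+0.00j,-0.05+0.34j,-0.05-0.34j], [-0.14+0.00j,0.71+0.00j,(0.71-0j)], [(0.52+0j),-0.01+0.61j,-0.01-0.61j]]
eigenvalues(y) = [(-0.33+0j), (-0.15+0.27j), (-0.15-0.27j)]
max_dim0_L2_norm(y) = 0.34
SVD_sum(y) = [[-0.06, 0.04, 0.11],[-0.05, 0.03, 0.09],[0.14, -0.09, -0.25]] + [[-0.22, -0.04, -0.11], [0.17, 0.03, 0.09], [-0.03, -0.01, -0.02]] + [[-0.00, -0.14, 0.05], [-0.0, -0.20, 0.07], [-0.00, -0.14, 0.05]]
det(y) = -0.03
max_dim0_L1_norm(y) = 0.52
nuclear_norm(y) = 0.96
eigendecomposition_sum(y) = [[(-0.25-0j), (-0.01+0j), (0.14-0j)], [(-0.04-0j), (-0+0j), 0.02-0.00j], [(0.15+0j), 0.01-0.00j, -0.09+0.00j]] + [[(-0.02+0.04j), (-0.06-0.04j), -0.04+0.05j], [(0.08+0.02j), (-0.07+0.14j), (0.11+0.08j)], [(-0.02+0.07j), (-0.12-0.06j), -0.07+0.10j]] + [[(-0.02-0.04j),-0.06+0.04j,(-0.04-0.05j)], [0.08-0.02j,-0.07-0.14j,(0.11-0.08j)], [-0.02-0.07j,-0.12+0.06j,-0.07-0.10j]]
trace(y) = -0.64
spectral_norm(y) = 0.35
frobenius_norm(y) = 0.56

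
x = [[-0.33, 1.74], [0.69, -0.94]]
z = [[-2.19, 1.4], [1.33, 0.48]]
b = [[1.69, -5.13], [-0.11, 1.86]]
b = z @ x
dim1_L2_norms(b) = [5.4, 1.86]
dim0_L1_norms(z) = [3.52, 1.88]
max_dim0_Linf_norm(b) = 5.13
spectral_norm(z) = 2.77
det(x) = -0.89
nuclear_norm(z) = 3.82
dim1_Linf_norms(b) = [5.13, 1.86]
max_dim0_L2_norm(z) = 2.56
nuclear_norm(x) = 2.51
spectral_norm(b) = 5.70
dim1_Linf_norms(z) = [2.19, 1.33]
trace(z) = -1.71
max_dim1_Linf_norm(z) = 2.19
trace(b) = 3.55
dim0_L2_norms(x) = [0.76, 1.98]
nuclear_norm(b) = 6.15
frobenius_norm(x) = 2.12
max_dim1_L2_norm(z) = 2.6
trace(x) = -1.27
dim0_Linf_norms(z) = [2.19, 1.4]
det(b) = 2.58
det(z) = -2.91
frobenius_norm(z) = 2.96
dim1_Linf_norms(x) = [1.74, 0.94]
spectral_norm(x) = 2.08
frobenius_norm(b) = 5.71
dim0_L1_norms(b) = [1.8, 6.99]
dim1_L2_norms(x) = [1.77, 1.17]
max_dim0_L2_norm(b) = 5.46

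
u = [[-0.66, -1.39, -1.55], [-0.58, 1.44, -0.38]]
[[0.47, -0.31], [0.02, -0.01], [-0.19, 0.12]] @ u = [[-0.13, -1.10, -0.61],[-0.01, -0.04, -0.03],[0.06, 0.44, 0.25]]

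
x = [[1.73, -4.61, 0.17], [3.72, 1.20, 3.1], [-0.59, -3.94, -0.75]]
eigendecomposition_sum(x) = [[(0.77+1.49j), -2.26+0.97j, 0.20+1.36j], [(1.84-0.56j), (0.61+2.75j), (1.58+0.06j)], [(-0.18+1.4j), -2.03-0.42j, (-0.52+1.04j)]] + [[0.77-1.49j, (-2.26-0.97j), 0.20-1.36j], [(1.84+0.56j), 0.61-2.75j, 1.58-0.06j], [(-0.18-1.4j), -2.03+0.42j, -0.52-1.04j]] + [[0.18-0.00j, -0.10-0.00j, (-0.23+0j)], [(0.04-0j), (-0.02-0j), -0.05+0.00j], [(-0.23+0j), (0.12+0j), (0.29-0j)]]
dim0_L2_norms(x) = [4.14, 6.18, 3.19]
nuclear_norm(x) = 11.78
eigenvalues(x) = [(0.87+5.27j), (0.87-5.27j), (0.45+0j)]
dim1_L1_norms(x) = [6.51, 8.02, 5.28]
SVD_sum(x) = [[-0.31, -4.19, -0.97], [0.15, 2.07, 0.48], [-0.29, -3.92, -0.91]] + [[1.91, -0.45, 1.32], [3.64, -0.86, 2.52], [-0.12, 0.03, -0.08]] + [[0.13, 0.03, -0.18], [-0.07, -0.02, 0.1], [-0.18, -0.04, 0.24]]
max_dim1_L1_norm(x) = 8.02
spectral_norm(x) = 6.28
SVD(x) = [[0.69, -0.46, 0.56], [-0.34, -0.88, -0.32], [0.64, 0.03, -0.77]] @ diag([6.284579311816799, 5.093266059245383, 0.3990034125459357]) @ [[-0.07, -0.97, -0.23],[-0.81, 0.19, -0.56],[0.59, 0.14, -0.8]]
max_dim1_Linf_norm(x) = 4.61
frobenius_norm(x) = 8.10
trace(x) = 2.18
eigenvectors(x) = [[0.11+0.56j, (0.11-0.56j), (-0.62+0j)], [(0.66+0j), (0.66-0j), -0.14+0.00j], [(-0.2+0.44j), (-0.2-0.44j), (0.77+0j)]]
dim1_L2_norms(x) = [4.93, 4.99, 4.05]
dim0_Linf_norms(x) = [3.72, 4.61, 3.1]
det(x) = 12.77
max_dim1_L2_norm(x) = 4.99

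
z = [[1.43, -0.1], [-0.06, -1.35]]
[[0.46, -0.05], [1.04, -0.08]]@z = [[0.66, 0.02], [1.49, 0.0]]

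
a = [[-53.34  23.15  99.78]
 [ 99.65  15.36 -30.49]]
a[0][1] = 23.15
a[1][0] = 99.65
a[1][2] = -30.49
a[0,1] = 23.15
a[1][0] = 99.65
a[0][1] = 23.15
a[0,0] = -53.34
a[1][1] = 15.36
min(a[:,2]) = -30.49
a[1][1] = 15.36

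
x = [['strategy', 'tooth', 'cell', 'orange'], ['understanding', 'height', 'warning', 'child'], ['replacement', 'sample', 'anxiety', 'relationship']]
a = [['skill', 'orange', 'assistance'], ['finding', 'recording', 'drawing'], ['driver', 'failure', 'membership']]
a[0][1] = 'orange'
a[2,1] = 'failure'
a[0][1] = 'orange'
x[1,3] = 'child'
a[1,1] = 'recording'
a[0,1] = 'orange'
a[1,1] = 'recording'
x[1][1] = 'height'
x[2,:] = ['replacement', 'sample', 'anxiety', 'relationship']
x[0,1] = 'tooth'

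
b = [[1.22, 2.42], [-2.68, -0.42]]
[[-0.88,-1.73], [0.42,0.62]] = b@[[-0.11, -0.13], [-0.31, -0.65]]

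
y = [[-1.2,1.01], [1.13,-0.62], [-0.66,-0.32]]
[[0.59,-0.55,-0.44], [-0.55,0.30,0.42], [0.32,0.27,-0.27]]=y@ [[-0.49, -0.09, 0.39], [0.0, -0.65, 0.03]]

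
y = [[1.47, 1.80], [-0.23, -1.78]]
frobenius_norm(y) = 2.94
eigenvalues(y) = [1.34, -1.65]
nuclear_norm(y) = 3.61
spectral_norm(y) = 2.83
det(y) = -2.20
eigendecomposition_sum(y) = [[1.40,  0.81], [-0.1,  -0.06]] + [[0.07, 0.99], [-0.13, -1.72]]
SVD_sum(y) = [[1.06, 2.02], [-0.78, -1.49]] + [[0.41,-0.22], [0.55,-0.29]]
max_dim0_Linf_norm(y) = 1.8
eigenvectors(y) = [[1.00, -0.50], [-0.07, 0.87]]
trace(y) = -0.31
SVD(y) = [[-0.8, 0.59], [0.59, 0.80]] @ diag([2.831441255895386, 0.7779077158722377]) @ [[-0.47, -0.88], [0.88, -0.47]]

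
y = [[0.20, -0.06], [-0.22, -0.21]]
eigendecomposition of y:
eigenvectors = [[0.89, 0.14], [-0.45, 0.99]]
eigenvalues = [0.23, -0.24]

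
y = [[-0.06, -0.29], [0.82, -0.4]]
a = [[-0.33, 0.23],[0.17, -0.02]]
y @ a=[[-0.03, -0.01], [-0.34, 0.2]]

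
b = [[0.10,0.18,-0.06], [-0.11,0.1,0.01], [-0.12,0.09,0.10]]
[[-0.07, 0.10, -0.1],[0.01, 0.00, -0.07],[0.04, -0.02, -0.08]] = b@[[-0.28, 0.28, 0.04], [-0.18, 0.33, -0.65], [0.18, -0.15, -0.16]]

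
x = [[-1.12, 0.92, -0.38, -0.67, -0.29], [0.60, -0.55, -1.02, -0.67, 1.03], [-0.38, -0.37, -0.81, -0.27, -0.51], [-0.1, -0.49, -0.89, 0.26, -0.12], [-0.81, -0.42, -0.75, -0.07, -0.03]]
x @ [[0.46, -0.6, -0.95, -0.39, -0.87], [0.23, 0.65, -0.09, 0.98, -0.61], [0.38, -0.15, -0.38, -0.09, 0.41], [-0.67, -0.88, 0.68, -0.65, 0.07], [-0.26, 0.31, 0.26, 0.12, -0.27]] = [[0.08, 1.83, 0.59, 1.77, 0.29],[-0.06, 0.34, -0.32, -0.12, -0.93],[-0.25, 0.19, 0.39, -0.03, 0.34],[-0.64, -0.39, 0.62, -0.54, 0.07],[-0.7, 0.38, 1.04, 0.01, 0.66]]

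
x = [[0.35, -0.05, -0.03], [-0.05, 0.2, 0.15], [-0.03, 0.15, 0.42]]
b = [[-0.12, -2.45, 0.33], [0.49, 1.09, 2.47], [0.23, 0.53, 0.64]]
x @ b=[[-0.07, -0.93, -0.03], [0.14, 0.42, 0.57], [0.17, 0.46, 0.63]]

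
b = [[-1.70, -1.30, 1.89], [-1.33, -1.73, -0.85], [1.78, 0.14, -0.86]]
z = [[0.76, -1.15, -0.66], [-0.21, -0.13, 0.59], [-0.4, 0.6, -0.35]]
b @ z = [[-1.78, 3.26, -0.31], [-0.31, 1.24, 0.15], [1.67, -2.58, -0.79]]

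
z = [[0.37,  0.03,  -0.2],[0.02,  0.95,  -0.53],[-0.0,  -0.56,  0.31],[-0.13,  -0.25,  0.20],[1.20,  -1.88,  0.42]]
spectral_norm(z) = 2.52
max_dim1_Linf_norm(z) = 1.88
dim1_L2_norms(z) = [0.42, 1.09, 0.64, 0.35, 2.27]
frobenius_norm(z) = 2.65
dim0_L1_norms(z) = [1.72, 3.67, 1.66]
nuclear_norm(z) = 3.36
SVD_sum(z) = [[0.03, -0.07, 0.02], [-0.4, 0.83, -0.25], [0.24, -0.49, 0.15], [0.09, -0.19, 0.06], [0.95, -1.95, 0.59]] + [[0.34, 0.10, -0.22], [0.42, 0.12, -0.28], [-0.24, -0.07, 0.16], [-0.22, -0.06, 0.15], [0.25, 0.07, -0.17]] + [[0.0, 0.00, 0.0], [-0.0, -0.0, -0.00], [0.0, 0.00, 0.0], [-0.0, -0.0, -0.0], [-0.0, -0.0, -0.00]]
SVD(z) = [[-0.03, 0.49, -0.56], [0.38, 0.62, 0.13], [-0.23, -0.35, -0.69], [-0.09, -0.32, 0.39], [-0.89, 0.37, 0.21]] @ diag([2.517889799396095, 0.8376808136052809, 0.004670397700714019]) @ [[-0.42, 0.87, -0.26], [0.81, 0.23, -0.54], [-0.41, -0.44, -0.80]]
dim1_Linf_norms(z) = [0.37, 0.95, 0.56, 0.25, 1.88]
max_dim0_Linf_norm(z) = 1.88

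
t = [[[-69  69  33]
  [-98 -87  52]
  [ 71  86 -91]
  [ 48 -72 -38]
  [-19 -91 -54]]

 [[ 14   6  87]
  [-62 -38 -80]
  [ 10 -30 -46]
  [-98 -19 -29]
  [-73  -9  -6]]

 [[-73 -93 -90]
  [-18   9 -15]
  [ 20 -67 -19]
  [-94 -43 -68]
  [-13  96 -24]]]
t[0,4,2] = -54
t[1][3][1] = -19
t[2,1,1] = 9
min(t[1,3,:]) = -98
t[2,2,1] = -67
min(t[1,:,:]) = -98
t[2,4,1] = 96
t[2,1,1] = 9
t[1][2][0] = 10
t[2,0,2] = -90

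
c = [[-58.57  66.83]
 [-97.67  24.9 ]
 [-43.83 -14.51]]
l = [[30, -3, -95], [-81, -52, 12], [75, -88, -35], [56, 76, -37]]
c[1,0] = -97.67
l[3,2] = -37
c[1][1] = 24.9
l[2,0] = 75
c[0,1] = 66.83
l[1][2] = 12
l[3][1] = 76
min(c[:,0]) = -97.67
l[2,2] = -35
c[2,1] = -14.51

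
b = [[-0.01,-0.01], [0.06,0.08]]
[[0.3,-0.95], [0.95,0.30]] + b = [[0.29, -0.96], [1.01, 0.38]]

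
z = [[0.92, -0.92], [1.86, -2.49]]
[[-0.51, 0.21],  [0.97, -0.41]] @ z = [[-0.08, -0.05], [0.13, 0.13]]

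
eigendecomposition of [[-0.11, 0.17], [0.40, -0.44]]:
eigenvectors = [[0.76, -0.34], [0.65, 0.94]]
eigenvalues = [0.03, -0.58]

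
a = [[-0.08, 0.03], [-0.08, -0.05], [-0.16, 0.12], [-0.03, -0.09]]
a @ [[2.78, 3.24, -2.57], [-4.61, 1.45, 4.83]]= [[-0.36, -0.22, 0.35], [0.01, -0.33, -0.04], [-1.0, -0.34, 0.99], [0.33, -0.23, -0.36]]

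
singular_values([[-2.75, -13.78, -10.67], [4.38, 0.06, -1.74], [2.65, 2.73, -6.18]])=[17.7, 7.93, 3.19]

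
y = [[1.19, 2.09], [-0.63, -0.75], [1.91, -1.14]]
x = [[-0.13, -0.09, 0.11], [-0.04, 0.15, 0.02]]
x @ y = [[0.11, -0.33], [-0.10, -0.22]]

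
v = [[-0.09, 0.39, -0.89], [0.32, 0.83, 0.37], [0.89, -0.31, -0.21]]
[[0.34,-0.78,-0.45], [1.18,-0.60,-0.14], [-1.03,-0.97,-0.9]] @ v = [[-0.68,  -0.38,  -0.50], [-0.42,  0.01,  -1.24], [-1.02,  -0.93,  0.75]]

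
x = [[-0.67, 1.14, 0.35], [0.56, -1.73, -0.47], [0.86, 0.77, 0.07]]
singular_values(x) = [2.35, 1.09, 0.0]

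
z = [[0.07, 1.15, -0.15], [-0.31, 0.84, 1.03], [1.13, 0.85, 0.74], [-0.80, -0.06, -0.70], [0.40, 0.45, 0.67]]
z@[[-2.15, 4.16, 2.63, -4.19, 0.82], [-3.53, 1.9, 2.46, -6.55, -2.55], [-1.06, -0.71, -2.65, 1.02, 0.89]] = [[-4.05, 2.58, 3.41, -7.98, -3.01], [-3.39, -0.42, -1.48, -3.15, -1.48], [-6.21, 5.79, 3.1, -9.55, -0.58], [2.67, -2.94, -0.4, 3.03, -1.13], [-3.16, 2.04, 0.38, -3.94, -0.22]]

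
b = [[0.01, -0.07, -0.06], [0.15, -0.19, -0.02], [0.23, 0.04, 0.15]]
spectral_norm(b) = 0.31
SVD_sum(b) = [[0.00,-0.00,0.00], [0.16,-0.04,0.06], [0.22,-0.06,0.09]] + [[-0.00, -0.08, -0.05], [-0.0, -0.14, -0.09], [0.0, 0.1, 0.06]] + [[0.01, 0.01, -0.01],[-0.0, -0.00, 0.01],[0.00, 0.00, -0.0]]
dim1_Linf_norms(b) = [0.07, 0.19, 0.23]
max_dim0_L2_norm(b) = 0.27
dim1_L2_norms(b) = [0.09, 0.24, 0.28]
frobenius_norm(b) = 0.38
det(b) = -0.00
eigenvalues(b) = [(0.05+0.09j), (0.05-0.09j), (-0.13+0j)]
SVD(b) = [[-0.02, -0.4, -0.91], [-0.57, -0.75, 0.34], [-0.82, 0.53, -0.22]] @ diag([0.305875398511007, 0.22505282191625717, 0.019785548596441455]) @ [[-0.90, 0.25, -0.36], [0.03, 0.85, 0.53], [-0.44, -0.46, 0.77]]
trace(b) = -0.03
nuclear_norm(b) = 0.55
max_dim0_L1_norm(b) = 0.39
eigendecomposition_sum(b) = [[-0.02+0.09j,-0.01-0.02j,(-0.03+0.02j)], [(-0+0.07j),-0.01-0.01j,-0.02+0.02j], [(0.15-0.11j),-0.01+0.04j,(0.08+0.01j)]] + [[-0.02-0.09j, (-0.01+0.02j), (-0.03-0.02j)], [-0.00-0.07j, (-0.01+0.01j), -0.02-0.02j], [0.15+0.11j, -0.01-0.04j, 0.08-0.01j]] + [[(0.05+0j), (-0.06+0j), 0.01-0.00j], [0.15+0.00j, -0.17+0.00j, 0.02-0.00j], [(-0.06-0j), 0.07-0.00j, -0.01+0.00j]]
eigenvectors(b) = [[(0.33-0.28j), (0.33+0.28j), -0.28+0.00j], [0.19-0.24j, (0.19+0.24j), -0.89+0.00j], [-0.85+0.00j, (-0.85-0j), 0.36+0.00j]]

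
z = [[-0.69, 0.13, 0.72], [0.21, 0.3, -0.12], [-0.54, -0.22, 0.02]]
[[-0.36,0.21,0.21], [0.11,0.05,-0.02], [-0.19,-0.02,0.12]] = z@[[0.32, -0.07, -0.28], [0.06, 0.28, 0.14], [-0.2, 0.17, -0.00]]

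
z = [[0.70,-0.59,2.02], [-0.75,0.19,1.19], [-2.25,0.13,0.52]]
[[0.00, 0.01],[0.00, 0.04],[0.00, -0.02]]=z@ [[-0.0, 0.02],  [-0.0, 0.11],  [-0.00, 0.03]]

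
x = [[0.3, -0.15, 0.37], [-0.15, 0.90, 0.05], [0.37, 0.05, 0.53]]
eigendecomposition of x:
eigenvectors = [[0.8, 0.51, -0.32], [0.17, 0.32, 0.93], [-0.58, 0.80, -0.17]]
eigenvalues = [0.0, 0.79, 0.94]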